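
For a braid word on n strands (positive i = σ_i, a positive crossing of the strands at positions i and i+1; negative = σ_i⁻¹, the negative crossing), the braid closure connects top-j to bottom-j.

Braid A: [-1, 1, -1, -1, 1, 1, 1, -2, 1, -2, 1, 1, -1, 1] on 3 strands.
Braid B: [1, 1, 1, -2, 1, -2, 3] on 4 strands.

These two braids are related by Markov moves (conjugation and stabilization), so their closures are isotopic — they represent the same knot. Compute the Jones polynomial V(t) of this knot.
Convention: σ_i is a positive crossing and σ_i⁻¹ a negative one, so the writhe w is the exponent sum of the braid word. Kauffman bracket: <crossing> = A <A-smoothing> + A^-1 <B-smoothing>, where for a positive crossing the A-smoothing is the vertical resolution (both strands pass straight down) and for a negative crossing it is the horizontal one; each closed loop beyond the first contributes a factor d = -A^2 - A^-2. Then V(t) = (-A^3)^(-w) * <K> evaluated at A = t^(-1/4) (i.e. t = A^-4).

t^5 - 2*t^4 + 2*t^3 - 2*t^2 + 2*t - 1 + t^-1

Derivation:
Markov-equivalent braids have isotopic closures, hence identical knot invariants. Strip the Markov moves from each word to reach a common short braid β, then compute V(t) once on β.
Braid A: s1^-1 s1 s1^-1 s1^-1 s1 s1 s1 s2^-1 s1 s2^-1 s1 s1 s1^-1 s1 on 3 strands reduces by inverse Markov moves (closure unchanged at each step):
  Deconjugate: the word is γ·β·γ⁻¹ with γ = s1^-1 s1 (prefix) and γ⁻¹ = s1^-1 s1 (suffix); strip both.
  Deconjugate: the word is γ·β·γ⁻¹ with γ = s1^-1 (prefix) and γ⁻¹ = s1 (suffix); strip both.
  Deconjugate: the word is γ·β·γ⁻¹ with γ = s1^-1 (prefix) and γ⁻¹ = s1 (suffix); strip both.
Reduced to β = s1 s1 s1 s2^-1 s1 s2^-1 on 3 strands, 6 crossings.
Braid B: s1 s1 s1 s2^-1 s1 s2^-1 s3 on 4 strands reduces by inverse Markov moves (closure unchanged at each step):
  Destabilize: the word has the form β·s3 where s3 occurs only as the final letter (β ∈ B_3); drop it and the last strand → 3 strands.
Reduced to β = s1 s1 s1 s2^-1 s1 s2^-1 on 3 strands, 6 crossings.
Both give the same β = s1 s1 s1 s2^-1 s1 s2^-1 on 3 strands, so one state sum suffices:
Braid: s1 s1 s1 s2^-1 s1 s2^-1 on 3 strands, 6 crossings.
Writhe w = (#positive) - (#negative) = 4 - 2 = 2.
State-sum expansion of <K>. There are 2^6 = 64 states.
Smooth each crossing (0=||, 1=⌣⌢); contribution A^(Σ sign_k(1-2s_k)) * d^(L-1).
Tabulate the states by total A-exponent and number of loops L (A-exp: L × count):
  A^6: L=3 ×1
  A^4: L=2 ×6
  A^2: L=1 ×11, L=3 ×4
  A^0: L=2 ×19, L=4 ×1
  A^-2: L=3 ×15
  A^-4: L=4 ×6
  A^-6: L=5 ×1
Each group contributes A^e * Σ count * d^(L-1):
Powers of d = -A^2 - A^-2: d^2 = A^4 + 2 + A^-4; d^3 = -A^6 - 3*A^2 - 3*A^-2 - A^-6; d^4 = A^8 + 4*A^4 + 6 + 4*A^-4 + A^-8.
  A^6 * (d^2) = A^10 + 2*A^6 + A^2
  A^4 * (6*d) = -6*A^6 - 6*A^2
  A^2 * (11 + 4*d^2) = 4*A^6 + 19*A^2 + 4*A^-2
  A^0 * (19*d + d^3) = -A^6 - 22*A^2 - 22*A^-2 - A^-6
  A^-2 * (15*d^2) = 15*A^2 + 30*A^-2 + 15*A^-6
  A^-4 * (6*d^3) = -6*A^2 - 18*A^-2 - 18*A^-6 - 6*A^-10
  A^-6 * (d^4) = A^2 + 4*A^-2 + 6*A^-6 + 4*A^-10 + A^-14
Summing the groups: <K> = A^10 - A^6 + 2*A^2 - 2*A^-2 + 2*A^-6 - 2*A^-10 + A^-14
Normalise by the writhe: (-A^3)^(-w) = (-A^3)^(-2) = A^-6, so f(A) = A^-6 * <K> = A^4 - 1 + 2*A^-4 - 2*A^-8 + 2*A^-12 - 2*A^-16 + A^-20.
Substitute A = t^(-1/4), i.e. A^e → t^(-e/4): V(t) = t^5 - 2*t^4 + 2*t^3 - 2*t^2 + 2*t - 1 + t^-1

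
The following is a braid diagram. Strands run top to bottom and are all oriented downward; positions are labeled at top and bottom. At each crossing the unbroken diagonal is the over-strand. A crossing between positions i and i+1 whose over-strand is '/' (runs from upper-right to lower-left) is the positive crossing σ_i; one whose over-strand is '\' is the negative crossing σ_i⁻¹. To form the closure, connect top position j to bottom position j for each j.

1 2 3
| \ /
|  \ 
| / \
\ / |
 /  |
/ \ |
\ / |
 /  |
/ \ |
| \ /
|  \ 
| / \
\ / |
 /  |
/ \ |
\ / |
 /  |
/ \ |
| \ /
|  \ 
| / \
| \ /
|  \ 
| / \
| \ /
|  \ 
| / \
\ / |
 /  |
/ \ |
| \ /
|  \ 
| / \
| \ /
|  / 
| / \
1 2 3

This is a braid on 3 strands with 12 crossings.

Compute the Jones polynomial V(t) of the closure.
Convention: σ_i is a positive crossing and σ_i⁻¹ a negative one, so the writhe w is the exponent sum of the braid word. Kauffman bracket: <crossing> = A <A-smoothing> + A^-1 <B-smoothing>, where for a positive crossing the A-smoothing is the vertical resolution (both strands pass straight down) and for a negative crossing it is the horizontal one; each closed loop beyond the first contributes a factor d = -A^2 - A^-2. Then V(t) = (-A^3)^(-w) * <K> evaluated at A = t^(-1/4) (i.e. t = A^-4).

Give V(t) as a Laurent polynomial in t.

Reading the diagram top to bottom ('/'-over between positions i,i+1 = s_i, '\'-over = s_i^-1): braid word = s2^-1 s1 s1 s2^-1 s1 s1 s2^-1 s2^-1 s2^-1 s1 s2^-1 s2.
The presented braid s2^-1 s1 s1 s2^-1 s1 s1 s2^-1 s2^-1 s2^-1 s1 s2^-1 s2 on 3 strands reduces by inverse Markov moves (closure unchanged at each step):
  Deconjugate: the word is γ·β·γ⁻¹ with γ = s2^-1 (prefix) and γ⁻¹ = s2 (suffix); strip both.
Reduced to β = s1 s1 s2^-1 s1 s1 s2^-1 s2^-1 s2^-1 s1 s2^-1 on 3 strands, 10 crossings.
Compute on β:
Braid: s1 s1 s2^-1 s1 s1 s2^-1 s2^-1 s2^-1 s1 s2^-1 on 3 strands, 10 crossings.
Writhe w = (#positive) - (#negative) = 5 - 5 = 0.
State-sum expansion of <K>. There are 2^10 = 1024 states.
Each crossing splits two ways (0=vertical, 1=horizontal). The state's weight is A^(#A-smoothings - #B-smoothings) * d^(loops - 1).
Tabulate the states by total A-exponent and number of loops L (A-exp: L × count):
  A^10: L=6 ×1
  A^8: L=5 ×10
  A^6: L=4 ×43, L=6 ×2
  A^4: L=3 ×98, L=5 ×22
  A^2: L=2 ×121, L=4 ×83, L=6 ×6
  A^0: L=1 ×73, L=3 ×140, L=5 ×38, L=7 ×1
  A^-2: L=2 ×121, L=4 ×79, L=6 ×10
  A^-4: L=3 ×95, L=5 ×24, L=7 ×1
  A^-6: L=4 ×42, L=6 ×3
  A^-8: L=5 ×10
  A^-10: L=6 ×1
Each group contributes A^e * Σ count * d^(L-1):
Powers of d = -A^2 - A^-2: d^2 = A^4 + 2 + A^-4; d^3 = -A^6 - 3*A^2 - 3*A^-2 - A^-6; d^4 = A^8 + 4*A^4 + 6 + 4*A^-4 + A^-8; d^5 = -A^10 - 5*A^6 - 10*A^2 - 10*A^-2 - 5*A^-6 - A^-10; d^6 = A^12 + 6*A^8 + 15*A^4 + 20 + 15*A^-4 + 6*A^-8 + A^-12.
  A^10 * (d^5) = -A^20 - 5*A^16 - 10*A^12 - 10*A^8 - 5*A^4 - 1
  A^8 * (10*d^4) = 10*A^16 + 40*A^12 + 60*A^8 + 40*A^4 + 10
  A^6 * (43*d^3 + 2*d^5) = -2*A^16 - 53*A^12 - 149*A^8 - 149*A^4 - 53 - 2*A^-4
  A^4 * (98*d^2 + 22*d^4) = 22*A^12 + 186*A^8 + 328*A^4 + 186 + 22*A^-4
  A^2 * (121*d + 83*d^3 + 6*d^5) = -6*A^12 - 113*A^8 - 430*A^4 - 430 - 113*A^-4 - 6*A^-8
  A^0 * (73 + 140*d^2 + 38*d^4 + d^6) = A^12 + 44*A^8 + 307*A^4 + 601 + 307*A^-4 + 44*A^-8 + A^-12
  A^-2 * (121*d + 79*d^3 + 10*d^5) = -10*A^8 - 129*A^4 - 458 - 458*A^-4 - 129*A^-8 - 10*A^-12
  A^-4 * (95*d^2 + 24*d^4 + d^6) = A^8 + 30*A^4 + 206 + 354*A^-4 + 206*A^-8 + 30*A^-12 + A^-16
  A^-6 * (42*d^3 + 3*d^5) = -3*A^4 - 57 - 156*A^-4 - 156*A^-8 - 57*A^-12 - 3*A^-16
  A^-8 * (10*d^4) = 10 + 40*A^-4 + 60*A^-8 + 40*A^-12 + 10*A^-16
  A^-10 * (d^5) = -1 - 5*A^-4 - 10*A^-8 - 10*A^-12 - 5*A^-16 - A^-20
Summing the groups: <K> = -A^20 + 3*A^16 - 6*A^12 + 9*A^8 - 11*A^4 + 13 - 11*A^-4 + 9*A^-8 - 6*A^-12 + 3*A^-16 - A^-20
Normalise by the writhe: (-A^3)^(-w) = (-A^3)^(0) = 1, so f(A) = 1 * <K> = -A^20 + 3*A^16 - 6*A^12 + 9*A^8 - 11*A^4 + 13 - 11*A^-4 + 9*A^-8 - 6*A^-12 + 3*A^-16 - A^-20.
Substitute A = t^(-1/4), i.e. A^e → t^(-e/4): V(t) = -t^5 + 3*t^4 - 6*t^3 + 9*t^2 - 11*t + 13 - 11*t^-1 + 9*t^-2 - 6*t^-3 + 3*t^-4 - t^-5

Answer: -t^5 + 3*t^4 - 6*t^3 + 9*t^2 - 11*t + 13 - 11*t^-1 + 9*t^-2 - 6*t^-3 + 3*t^-4 - t^-5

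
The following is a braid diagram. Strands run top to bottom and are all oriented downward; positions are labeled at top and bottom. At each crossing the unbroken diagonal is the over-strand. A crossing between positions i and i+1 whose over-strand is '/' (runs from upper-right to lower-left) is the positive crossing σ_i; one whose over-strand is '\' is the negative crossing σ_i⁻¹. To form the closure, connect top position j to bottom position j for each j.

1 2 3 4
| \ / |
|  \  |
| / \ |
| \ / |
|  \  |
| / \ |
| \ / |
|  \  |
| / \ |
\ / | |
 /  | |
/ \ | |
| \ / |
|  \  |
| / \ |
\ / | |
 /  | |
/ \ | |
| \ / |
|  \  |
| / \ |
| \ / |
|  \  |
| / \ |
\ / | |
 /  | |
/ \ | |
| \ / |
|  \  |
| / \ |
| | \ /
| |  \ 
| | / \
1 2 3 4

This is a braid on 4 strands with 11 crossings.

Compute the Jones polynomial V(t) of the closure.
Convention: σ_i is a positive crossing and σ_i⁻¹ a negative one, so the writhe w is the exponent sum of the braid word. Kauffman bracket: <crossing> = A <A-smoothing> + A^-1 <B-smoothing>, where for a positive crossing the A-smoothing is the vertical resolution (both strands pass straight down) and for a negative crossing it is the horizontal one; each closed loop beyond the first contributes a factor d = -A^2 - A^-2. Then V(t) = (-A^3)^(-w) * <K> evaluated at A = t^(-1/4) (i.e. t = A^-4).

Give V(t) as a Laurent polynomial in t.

-t + 3 - 4*t^-1 + 7*t^-2 - 8*t^-3 + 9*t^-4 - 9*t^-5 + 7*t^-6 - 5*t^-7 + 3*t^-8 - t^-9

Derivation:
Reading the diagram top to bottom ('/'-over between positions i,i+1 = s_i, '\'-over = s_i^-1): braid word = s2^-1 s2^-1 s2^-1 s1 s2^-1 s1 s2^-1 s2^-1 s1 s2^-1 s3^-1.
The presented braid s2^-1 s2^-1 s2^-1 s1 s2^-1 s1 s2^-1 s2^-1 s1 s2^-1 s3^-1 on 4 strands reduces by inverse Markov moves (closure unchanged at each step):
  Destabilize: the word has the form β·s3^-1 where s3^-1 occurs only as the final letter (β ∈ B_3); drop it and the last strand → 3 strands.
Reduced to β = s2^-1 s2^-1 s2^-1 s1 s2^-1 s1 s2^-1 s2^-1 s1 s2^-1 on 3 strands, 10 crossings.
Compute on β:
Braid: s2^-1 s2^-1 s2^-1 s1 s2^-1 s1 s2^-1 s2^-1 s1 s2^-1 on 3 strands, 10 crossings.
Writhe w = (#positive) - (#negative) = 3 - 7 = -4.
Computing the Kauffman bracket via state sum. There are 2^10 = 1024 states.
For each crossing: s=0 is the vertical smoothing, s=1 horizontal. Crossing k contributes A^(sign_k * (1 - 2*s_k)); loop factor d = -A^2 - A^-2.
Tabulate the states by total A-exponent and number of loops L (A-exp: L × count):
  A^10: L=8 ×1
  A^8: L=7 ×10
  A^6: L=6 ×45
  A^4: L=5 ×119, L=7 ×1
  A^2: L=4 ×202, L=6 ×8
  A^0: L=3 ×224, L=5 ×28
  A^-2: L=2 ×156, L=4 ×53, L=6 ×1
  A^-4: L=1 ×57, L=3 ×59, L=5 ×4
  A^-6: L=2 ×38, L=4 ×7
  A^-8: L=3 ×10
  A^-10: L=4 ×1
Each group contributes A^e * Σ count * d^(L-1):
Powers of d = -A^2 - A^-2: d^2 = A^4 + 2 + A^-4; d^3 = -A^6 - 3*A^2 - 3*A^-2 - A^-6; d^4 = A^8 + 4*A^4 + 6 + 4*A^-4 + A^-8; d^5 = -A^10 - 5*A^6 - 10*A^2 - 10*A^-2 - 5*A^-6 - A^-10; d^6 = A^12 + 6*A^8 + 15*A^4 + 20 + 15*A^-4 + 6*A^-8 + A^-12; d^7 = -A^14 - 7*A^10 - 21*A^6 - 35*A^2 - 35*A^-2 - 21*A^-6 - 7*A^-10 - A^-14.
  A^10 * (d^7) = -A^24 - 7*A^20 - 21*A^16 - 35*A^12 - 35*A^8 - 21*A^4 - 7 - A^-4
  A^8 * (10*d^6) = 10*A^20 + 60*A^16 + 150*A^12 + 200*A^8 + 150*A^4 + 60 + 10*A^-4
  A^6 * (45*d^5) = -45*A^16 - 225*A^12 - 450*A^8 - 450*A^4 - 225 - 45*A^-4
  A^4 * (119*d^4 + d^6) = A^16 + 125*A^12 + 491*A^8 + 734*A^4 + 491 + 125*A^-4 + A^-8
  A^2 * (202*d^3 + 8*d^5) = -8*A^12 - 242*A^8 - 686*A^4 - 686 - 242*A^-4 - 8*A^-8
  A^0 * (224*d^2 + 28*d^4) = 28*A^8 + 336*A^4 + 616 + 336*A^-4 + 28*A^-8
  A^-2 * (156*d + 53*d^3 + d^5) = -A^8 - 58*A^4 - 325 - 325*A^-4 - 58*A^-8 - A^-12
  A^-4 * (57 + 59*d^2 + 4*d^4) = 4*A^4 + 75 + 199*A^-4 + 75*A^-8 + 4*A^-12
  A^-6 * (38*d + 7*d^3) = -7 - 59*A^-4 - 59*A^-8 - 7*A^-12
  A^-8 * (10*d^2) = 10*A^-4 + 20*A^-8 + 10*A^-12
  A^-10 * (d^3) = -A^-4 - 3*A^-8 - 3*A^-12 - A^-16
Summing the groups: <K> = -A^24 + 3*A^20 - 5*A^16 + 7*A^12 - 9*A^8 + 9*A^4 - 8 + 7*A^-4 - 4*A^-8 + 3*A^-12 - A^-16
Normalise by the writhe: (-A^3)^(-w) = (-A^3)^(4) = A^12, so f(A) = A^12 * <K> = -A^36 + 3*A^32 - 5*A^28 + 7*A^24 - 9*A^20 + 9*A^16 - 8*A^12 + 7*A^8 - 4*A^4 + 3 - A^-4.
Substitute A = t^(-1/4), i.e. A^e → t^(-e/4): V(t) = -t + 3 - 4*t^-1 + 7*t^-2 - 8*t^-3 + 9*t^-4 - 9*t^-5 + 7*t^-6 - 5*t^-7 + 3*t^-8 - t^-9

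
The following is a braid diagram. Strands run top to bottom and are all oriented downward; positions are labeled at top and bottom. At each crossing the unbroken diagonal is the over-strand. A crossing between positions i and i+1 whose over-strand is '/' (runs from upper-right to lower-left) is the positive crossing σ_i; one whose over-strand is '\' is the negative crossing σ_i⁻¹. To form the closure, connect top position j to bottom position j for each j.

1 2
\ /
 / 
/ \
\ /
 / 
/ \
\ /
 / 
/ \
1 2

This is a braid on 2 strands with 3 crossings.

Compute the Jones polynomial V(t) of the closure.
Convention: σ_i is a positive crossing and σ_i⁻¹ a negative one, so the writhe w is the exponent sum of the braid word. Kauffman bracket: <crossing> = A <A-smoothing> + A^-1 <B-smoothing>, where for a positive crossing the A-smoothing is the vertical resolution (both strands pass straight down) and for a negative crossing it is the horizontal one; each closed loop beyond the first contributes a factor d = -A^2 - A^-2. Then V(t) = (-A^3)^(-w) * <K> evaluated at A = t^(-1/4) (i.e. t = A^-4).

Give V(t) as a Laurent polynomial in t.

Reading the diagram top to bottom ('/'-over between positions i,i+1 = s_i, '\'-over = s_i^-1): braid word = s1 s1 s1.
Braid: s1 s1 s1 on 2 strands, 3 crossings.
Writhe w = (#positive) - (#negative) = 3 - 0 = 3.
Computing the Kauffman bracket via state sum. There are 2^3 = 8 states.
Each crossing splits two ways (0=vertical, 1=horizontal). The state's weight is A^(#A-smoothings - #B-smoothings) * d^(loops - 1).
  state 000: A-exp=+3, loops=2, term = A^3 * d^1
  state 001: A-exp=+1, loops=1, term = A^1 * d^0
  state 010: A-exp=+1, loops=1, term = A^1 * d^0
  state 011: A-exp=-1, loops=2, term = A^-1 * d^1
  state 100: A-exp=+1, loops=1, term = A^1 * d^0
  state 101: A-exp=-1, loops=2, term = A^-1 * d^1
  state 110: A-exp=-1, loops=2, term = A^-1 * d^1
  state 111: A-exp=-3, loops=3, term = A^-3 * d^2
Collect the terms by A-exponent (count of states per loop number):
Powers of d = -A^2 - A^-2: d^2 = A^4 + 2 + A^-4.
  A^3 * (d) = -A^5 - A
  A^1 * (3) = 3*A
  A^-1 * (3*d) = -3*A - 3*A^-3
  A^-3 * (d^2) = A + 2*A^-3 + A^-7
Summing the groups: <K> = -A^5 - A^-3 + A^-7
Normalise by the writhe: (-A^3)^(-w) = (-A^3)^(-3) = -A^-9, so f(A) = -A^-9 * <K> = A^-4 + A^-12 - A^-16.
Substitute A = t^(-1/4), i.e. A^e → t^(-e/4): V(t) = -t^4 + t^3 + t

Answer: -t^4 + t^3 + t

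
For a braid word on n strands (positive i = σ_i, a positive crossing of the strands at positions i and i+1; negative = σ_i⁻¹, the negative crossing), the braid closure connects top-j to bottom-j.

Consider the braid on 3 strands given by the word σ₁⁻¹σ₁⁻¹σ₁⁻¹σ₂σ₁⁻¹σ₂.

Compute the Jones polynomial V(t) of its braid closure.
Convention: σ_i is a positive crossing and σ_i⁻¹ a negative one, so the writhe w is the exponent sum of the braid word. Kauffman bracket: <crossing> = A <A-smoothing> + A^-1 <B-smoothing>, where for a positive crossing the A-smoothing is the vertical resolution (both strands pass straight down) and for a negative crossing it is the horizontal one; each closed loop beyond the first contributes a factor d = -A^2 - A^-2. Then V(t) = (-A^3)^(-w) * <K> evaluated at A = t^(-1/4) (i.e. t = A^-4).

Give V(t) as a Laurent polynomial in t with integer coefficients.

Braid: s1^-1 s1^-1 s1^-1 s2 s1^-1 s2 on 3 strands, 6 crossings.
Writhe w = (#positive) - (#negative) = 2 - 4 = -2.
State-sum expansion of <K>. There are 2^6 = 64 states.
Smooth each crossing (0=||, 1=⌣⌢); contribution A^(Σ sign_k(1-2s_k)) * d^(L-1).
Tabulate the states by total A-exponent and number of loops L (A-exp: L × count):
  A^6: L=5 ×1
  A^4: L=4 ×6
  A^2: L=3 ×15
  A^0: L=2 ×19, L=4 ×1
  A^-2: L=1 ×11, L=3 ×4
  A^-4: L=2 ×6
  A^-6: L=3 ×1
Each group contributes A^e * Σ count * d^(L-1):
Powers of d = -A^2 - A^-2: d^2 = A^4 + 2 + A^-4; d^3 = -A^6 - 3*A^2 - 3*A^-2 - A^-6; d^4 = A^8 + 4*A^4 + 6 + 4*A^-4 + A^-8.
  A^6 * (d^4) = A^14 + 4*A^10 + 6*A^6 + 4*A^2 + A^-2
  A^4 * (6*d^3) = -6*A^10 - 18*A^6 - 18*A^2 - 6*A^-2
  A^2 * (15*d^2) = 15*A^6 + 30*A^2 + 15*A^-2
  A^0 * (19*d + d^3) = -A^6 - 22*A^2 - 22*A^-2 - A^-6
  A^-2 * (11 + 4*d^2) = 4*A^2 + 19*A^-2 + 4*A^-6
  A^-4 * (6*d) = -6*A^-2 - 6*A^-6
  A^-6 * (d^2) = A^-2 + 2*A^-6 + A^-10
Summing the groups: <K> = A^14 - 2*A^10 + 2*A^6 - 2*A^2 + 2*A^-2 - A^-6 + A^-10
Normalise by the writhe: (-A^3)^(-w) = (-A^3)^(2) = A^6, so f(A) = A^6 * <K> = A^20 - 2*A^16 + 2*A^12 - 2*A^8 + 2*A^4 - 1 + A^-4.
Substitute A = t^(-1/4), i.e. A^e → t^(-e/4): V(t) = t - 1 + 2*t^-1 - 2*t^-2 + 2*t^-3 - 2*t^-4 + t^-5

Answer: t - 1 + 2*t^-1 - 2*t^-2 + 2*t^-3 - 2*t^-4 + t^-5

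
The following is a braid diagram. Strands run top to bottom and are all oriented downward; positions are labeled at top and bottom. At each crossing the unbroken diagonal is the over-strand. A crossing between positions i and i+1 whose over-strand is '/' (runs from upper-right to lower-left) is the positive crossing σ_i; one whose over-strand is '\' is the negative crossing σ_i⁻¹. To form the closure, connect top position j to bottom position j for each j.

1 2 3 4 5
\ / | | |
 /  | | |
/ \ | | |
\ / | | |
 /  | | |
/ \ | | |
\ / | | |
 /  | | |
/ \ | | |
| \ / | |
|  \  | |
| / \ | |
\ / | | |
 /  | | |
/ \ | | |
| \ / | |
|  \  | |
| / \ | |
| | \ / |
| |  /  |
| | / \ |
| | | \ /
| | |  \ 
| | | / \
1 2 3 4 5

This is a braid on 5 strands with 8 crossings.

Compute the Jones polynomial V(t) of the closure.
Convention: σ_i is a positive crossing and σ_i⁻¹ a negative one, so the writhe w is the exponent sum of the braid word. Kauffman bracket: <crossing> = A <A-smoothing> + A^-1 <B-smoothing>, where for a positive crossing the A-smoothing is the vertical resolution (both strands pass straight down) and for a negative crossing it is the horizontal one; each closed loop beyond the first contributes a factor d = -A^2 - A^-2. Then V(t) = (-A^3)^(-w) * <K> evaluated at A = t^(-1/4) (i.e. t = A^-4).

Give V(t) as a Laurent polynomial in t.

Reading the diagram top to bottom ('/'-over between positions i,i+1 = s_i, '\'-over = s_i^-1): braid word = s1 s1 s1 s2^-1 s1 s2^-1 s3 s4^-1.
The presented braid s1 s1 s1 s2^-1 s1 s2^-1 s3 s4^-1 on 5 strands reduces by inverse Markov moves (closure unchanged at each step):
  Destabilize: the word has the form β·s4^-1 where s4^-1 occurs only as the final letter (β ∈ B_4); drop it and the last strand → 4 strands.
  Destabilize: the word has the form β·s3 where s3 occurs only as the final letter (β ∈ B_3); drop it and the last strand → 3 strands.
Reduced to β = s1 s1 s1 s2^-1 s1 s2^-1 on 3 strands, 6 crossings.
Compute on β:
Braid: s1 s1 s1 s2^-1 s1 s2^-1 on 3 strands, 6 crossings.
Writhe w = (#positive) - (#negative) = 4 - 2 = 2.
Computing the Kauffman bracket via state sum. There are 2^6 = 64 states.
For each crossing: s=0 is the vertical smoothing, s=1 horizontal. Crossing k contributes A^(sign_k * (1 - 2*s_k)); loop factor d = -A^2 - A^-2.
Tabulate the states by total A-exponent and number of loops L (A-exp: L × count):
  A^6: L=3 ×1
  A^4: L=2 ×6
  A^2: L=1 ×11, L=3 ×4
  A^0: L=2 ×19, L=4 ×1
  A^-2: L=3 ×15
  A^-4: L=4 ×6
  A^-6: L=5 ×1
Each group contributes A^e * Σ count * d^(L-1):
Powers of d = -A^2 - A^-2: d^2 = A^4 + 2 + A^-4; d^3 = -A^6 - 3*A^2 - 3*A^-2 - A^-6; d^4 = A^8 + 4*A^4 + 6 + 4*A^-4 + A^-8.
  A^6 * (d^2) = A^10 + 2*A^6 + A^2
  A^4 * (6*d) = -6*A^6 - 6*A^2
  A^2 * (11 + 4*d^2) = 4*A^6 + 19*A^2 + 4*A^-2
  A^0 * (19*d + d^3) = -A^6 - 22*A^2 - 22*A^-2 - A^-6
  A^-2 * (15*d^2) = 15*A^2 + 30*A^-2 + 15*A^-6
  A^-4 * (6*d^3) = -6*A^2 - 18*A^-2 - 18*A^-6 - 6*A^-10
  A^-6 * (d^4) = A^2 + 4*A^-2 + 6*A^-6 + 4*A^-10 + A^-14
Summing the groups: <K> = A^10 - A^6 + 2*A^2 - 2*A^-2 + 2*A^-6 - 2*A^-10 + A^-14
Normalise by the writhe: (-A^3)^(-w) = (-A^3)^(-2) = A^-6, so f(A) = A^-6 * <K> = A^4 - 1 + 2*A^-4 - 2*A^-8 + 2*A^-12 - 2*A^-16 + A^-20.
Substitute A = t^(-1/4), i.e. A^e → t^(-e/4): V(t) = t^5 - 2*t^4 + 2*t^3 - 2*t^2 + 2*t - 1 + t^-1

Answer: t^5 - 2*t^4 + 2*t^3 - 2*t^2 + 2*t - 1 + t^-1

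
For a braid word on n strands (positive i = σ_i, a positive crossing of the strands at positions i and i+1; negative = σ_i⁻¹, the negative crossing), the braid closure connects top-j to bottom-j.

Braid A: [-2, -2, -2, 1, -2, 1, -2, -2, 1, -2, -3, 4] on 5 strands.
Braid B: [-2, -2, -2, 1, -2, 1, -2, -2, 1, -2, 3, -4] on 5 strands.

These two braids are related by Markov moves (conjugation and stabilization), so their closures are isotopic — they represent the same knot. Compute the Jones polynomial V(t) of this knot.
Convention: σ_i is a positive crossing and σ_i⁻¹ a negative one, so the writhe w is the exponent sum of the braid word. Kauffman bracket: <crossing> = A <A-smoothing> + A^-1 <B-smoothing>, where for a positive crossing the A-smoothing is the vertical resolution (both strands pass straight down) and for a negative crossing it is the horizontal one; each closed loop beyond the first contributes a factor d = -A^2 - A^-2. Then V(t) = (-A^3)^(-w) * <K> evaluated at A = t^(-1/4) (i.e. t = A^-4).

Markov-equivalent braids have isotopic closures, hence identical knot invariants. Strip the Markov moves from each word to reach a common short braid β, then compute V(t) once on β.
Braid A: s2^-1 s2^-1 s2^-1 s1 s2^-1 s1 s2^-1 s2^-1 s1 s2^-1 s3^-1 s4 on 5 strands reduces by inverse Markov moves (closure unchanged at each step):
  Destabilize: the word has the form β·s4 where s4 occurs only as the final letter (β ∈ B_4); drop it and the last strand → 4 strands.
  Destabilize: the word has the form β·s3^-1 where s3^-1 occurs only as the final letter (β ∈ B_3); drop it and the last strand → 3 strands.
Reduced to β = s2^-1 s2^-1 s2^-1 s1 s2^-1 s1 s2^-1 s2^-1 s1 s2^-1 on 3 strands, 10 crossings.
Braid B: s2^-1 s2^-1 s2^-1 s1 s2^-1 s1 s2^-1 s2^-1 s1 s2^-1 s3 s4^-1 on 5 strands reduces by inverse Markov moves (closure unchanged at each step):
  Destabilize: the word has the form β·s4^-1 where s4^-1 occurs only as the final letter (β ∈ B_4); drop it and the last strand → 4 strands.
  Destabilize: the word has the form β·s3 where s3 occurs only as the final letter (β ∈ B_3); drop it and the last strand → 3 strands.
Reduced to β = s2^-1 s2^-1 s2^-1 s1 s2^-1 s1 s2^-1 s2^-1 s1 s2^-1 on 3 strands, 10 crossings.
Both give the same β = s2^-1 s2^-1 s2^-1 s1 s2^-1 s1 s2^-1 s2^-1 s1 s2^-1 on 3 strands, so one state sum suffices:
Braid: s2^-1 s2^-1 s2^-1 s1 s2^-1 s1 s2^-1 s2^-1 s1 s2^-1 on 3 strands, 10 crossings.
Writhe w = (#positive) - (#negative) = 3 - 7 = -4.
State-sum expansion of <K>. There are 2^10 = 1024 states.
Smooth each crossing (0=||, 1=⌣⌢); contribution A^(Σ sign_k(1-2s_k)) * d^(L-1).
Tabulate the states by total A-exponent and number of loops L (A-exp: L × count):
  A^10: L=8 ×1
  A^8: L=7 ×10
  A^6: L=6 ×45
  A^4: L=5 ×119, L=7 ×1
  A^2: L=4 ×202, L=6 ×8
  A^0: L=3 ×224, L=5 ×28
  A^-2: L=2 ×156, L=4 ×53, L=6 ×1
  A^-4: L=1 ×57, L=3 ×59, L=5 ×4
  A^-6: L=2 ×38, L=4 ×7
  A^-8: L=3 ×10
  A^-10: L=4 ×1
Each group contributes A^e * Σ count * d^(L-1):
Powers of d = -A^2 - A^-2: d^2 = A^4 + 2 + A^-4; d^3 = -A^6 - 3*A^2 - 3*A^-2 - A^-6; d^4 = A^8 + 4*A^4 + 6 + 4*A^-4 + A^-8; d^5 = -A^10 - 5*A^6 - 10*A^2 - 10*A^-2 - 5*A^-6 - A^-10; d^6 = A^12 + 6*A^8 + 15*A^4 + 20 + 15*A^-4 + 6*A^-8 + A^-12; d^7 = -A^14 - 7*A^10 - 21*A^6 - 35*A^2 - 35*A^-2 - 21*A^-6 - 7*A^-10 - A^-14.
  A^10 * (d^7) = -A^24 - 7*A^20 - 21*A^16 - 35*A^12 - 35*A^8 - 21*A^4 - 7 - A^-4
  A^8 * (10*d^6) = 10*A^20 + 60*A^16 + 150*A^12 + 200*A^8 + 150*A^4 + 60 + 10*A^-4
  A^6 * (45*d^5) = -45*A^16 - 225*A^12 - 450*A^8 - 450*A^4 - 225 - 45*A^-4
  A^4 * (119*d^4 + d^6) = A^16 + 125*A^12 + 491*A^8 + 734*A^4 + 491 + 125*A^-4 + A^-8
  A^2 * (202*d^3 + 8*d^5) = -8*A^12 - 242*A^8 - 686*A^4 - 686 - 242*A^-4 - 8*A^-8
  A^0 * (224*d^2 + 28*d^4) = 28*A^8 + 336*A^4 + 616 + 336*A^-4 + 28*A^-8
  A^-2 * (156*d + 53*d^3 + d^5) = -A^8 - 58*A^4 - 325 - 325*A^-4 - 58*A^-8 - A^-12
  A^-4 * (57 + 59*d^2 + 4*d^4) = 4*A^4 + 75 + 199*A^-4 + 75*A^-8 + 4*A^-12
  A^-6 * (38*d + 7*d^3) = -7 - 59*A^-4 - 59*A^-8 - 7*A^-12
  A^-8 * (10*d^2) = 10*A^-4 + 20*A^-8 + 10*A^-12
  A^-10 * (d^3) = -A^-4 - 3*A^-8 - 3*A^-12 - A^-16
Summing the groups: <K> = -A^24 + 3*A^20 - 5*A^16 + 7*A^12 - 9*A^8 + 9*A^4 - 8 + 7*A^-4 - 4*A^-8 + 3*A^-12 - A^-16
Normalise by the writhe: (-A^3)^(-w) = (-A^3)^(4) = A^12, so f(A) = A^12 * <K> = -A^36 + 3*A^32 - 5*A^28 + 7*A^24 - 9*A^20 + 9*A^16 - 8*A^12 + 7*A^8 - 4*A^4 + 3 - A^-4.
Substitute A = t^(-1/4), i.e. A^e → t^(-e/4): V(t) = -t + 3 - 4*t^-1 + 7*t^-2 - 8*t^-3 + 9*t^-4 - 9*t^-5 + 7*t^-6 - 5*t^-7 + 3*t^-8 - t^-9

Answer: -t + 3 - 4*t^-1 + 7*t^-2 - 8*t^-3 + 9*t^-4 - 9*t^-5 + 7*t^-6 - 5*t^-7 + 3*t^-8 - t^-9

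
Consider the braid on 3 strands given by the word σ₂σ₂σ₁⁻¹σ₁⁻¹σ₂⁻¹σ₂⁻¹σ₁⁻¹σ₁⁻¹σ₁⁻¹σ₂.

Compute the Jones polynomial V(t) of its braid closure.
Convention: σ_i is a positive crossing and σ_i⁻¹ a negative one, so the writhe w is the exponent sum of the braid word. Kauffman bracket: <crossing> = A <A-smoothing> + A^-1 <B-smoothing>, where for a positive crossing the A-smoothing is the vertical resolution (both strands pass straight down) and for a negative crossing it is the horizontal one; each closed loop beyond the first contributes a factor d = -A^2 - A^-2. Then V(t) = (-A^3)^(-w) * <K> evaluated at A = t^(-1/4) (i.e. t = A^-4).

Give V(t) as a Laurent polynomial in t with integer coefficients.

-1 + 3*t^-1 - 4*t^-2 + 6*t^-3 - 5*t^-4 + 5*t^-5 - 4*t^-6 + 2*t^-7 - t^-8

Derivation:
Braid: s2 s2 s1^-1 s1^-1 s2^-1 s2^-1 s1^-1 s1^-1 s1^-1 s2 on 3 strands, 10 crossings.
Writhe w = (#positive) - (#negative) = 3 - 7 = -4.
Computing the Kauffman bracket via state sum. There are 2^10 = 1024 states.
For each crossing: s=0 is the vertical smoothing, s=1 horizontal. Crossing k contributes A^(sign_k * (1 - 2*s_k)); loop factor d = -A^2 - A^-2.
Tabulate the states by total A-exponent and number of loops L (A-exp: L × count):
  A^10: L=6 ×1
  A^8: L=5 ×10
  A^6: L=4 ×41, L=6 ×4
  A^4: L=3 ×87, L=5 ×32, L=7 ×1
  A^2: L=2 ×97, L=4 ×100, L=6 ×13
  A^0: L=1 ×46, L=3 ×152, L=5 ×52, L=7 ×2
  A^-2: L=2 ×103, L=4 ×96, L=6 ×11
  A^-4: L=1 ×15, L=3 ×79, L=5 ×26
  A^-6: L=2 ×18, L=4 ×26, L=6 ×1
  A^-8: L=3 ×8, L=5 ×2
  A^-10: L=4 ×1
Each group contributes A^e * Σ count * d^(L-1):
Powers of d = -A^2 - A^-2: d^2 = A^4 + 2 + A^-4; d^3 = -A^6 - 3*A^2 - 3*A^-2 - A^-6; d^4 = A^8 + 4*A^4 + 6 + 4*A^-4 + A^-8; d^5 = -A^10 - 5*A^6 - 10*A^2 - 10*A^-2 - 5*A^-6 - A^-10; d^6 = A^12 + 6*A^8 + 15*A^4 + 20 + 15*A^-4 + 6*A^-8 + A^-12.
  A^10 * (d^5) = -A^20 - 5*A^16 - 10*A^12 - 10*A^8 - 5*A^4 - 1
  A^8 * (10*d^4) = 10*A^16 + 40*A^12 + 60*A^8 + 40*A^4 + 10
  A^6 * (41*d^3 + 4*d^5) = -4*A^16 - 61*A^12 - 163*A^8 - 163*A^4 - 61 - 4*A^-4
  A^4 * (87*d^2 + 32*d^4 + d^6) = A^16 + 38*A^12 + 230*A^8 + 386*A^4 + 230 + 38*A^-4 + A^-8
  A^2 * (97*d + 100*d^3 + 13*d^5) = -13*A^12 - 165*A^8 - 527*A^4 - 527 - 165*A^-4 - 13*A^-8
  A^0 * (46 + 152*d^2 + 52*d^4 + 2*d^6) = 2*A^12 + 64*A^8 + 390*A^4 + 702 + 390*A^-4 + 64*A^-8 + 2*A^-12
  A^-2 * (103*d + 96*d^3 + 11*d^5) = -11*A^8 - 151*A^4 - 501 - 501*A^-4 - 151*A^-8 - 11*A^-12
  A^-4 * (15 + 79*d^2 + 26*d^4) = 26*A^4 + 183 + 329*A^-4 + 183*A^-8 + 26*A^-12
  A^-6 * (18*d + 26*d^3 + d^5) = -A^4 - 31 - 106*A^-4 - 106*A^-8 - 31*A^-12 - A^-16
  A^-8 * (8*d^2 + 2*d^4) = 2 + 16*A^-4 + 28*A^-8 + 16*A^-12 + 2*A^-16
  A^-10 * (d^3) = -A^-4 - 3*A^-8 - 3*A^-12 - A^-16
Summing the groups: <K> = -A^20 + 2*A^16 - 4*A^12 + 5*A^8 - 5*A^4 + 6 - 4*A^-4 + 3*A^-8 - A^-12
Normalise by the writhe: (-A^3)^(-w) = (-A^3)^(4) = A^12, so f(A) = A^12 * <K> = -A^32 + 2*A^28 - 4*A^24 + 5*A^20 - 5*A^16 + 6*A^12 - 4*A^8 + 3*A^4 - 1.
Substitute A = t^(-1/4), i.e. A^e → t^(-e/4): V(t) = -1 + 3*t^-1 - 4*t^-2 + 6*t^-3 - 5*t^-4 + 5*t^-5 - 4*t^-6 + 2*t^-7 - t^-8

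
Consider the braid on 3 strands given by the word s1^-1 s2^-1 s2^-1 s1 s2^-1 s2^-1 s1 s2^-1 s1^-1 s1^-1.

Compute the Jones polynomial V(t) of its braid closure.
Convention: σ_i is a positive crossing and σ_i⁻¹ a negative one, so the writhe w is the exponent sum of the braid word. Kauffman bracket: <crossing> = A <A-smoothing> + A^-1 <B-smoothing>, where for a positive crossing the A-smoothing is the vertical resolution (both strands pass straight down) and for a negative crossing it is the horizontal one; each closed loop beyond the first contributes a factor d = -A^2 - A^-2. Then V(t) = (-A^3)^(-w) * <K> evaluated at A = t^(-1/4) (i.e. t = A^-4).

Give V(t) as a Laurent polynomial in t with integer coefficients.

Braid: s1^-1 s2^-1 s2^-1 s1 s2^-1 s2^-1 s1 s2^-1 s1^-1 s1^-1 on 3 strands, 10 crossings.
Writhe w = (#positive) - (#negative) = 2 - 8 = -6.
Computing the Kauffman bracket via state sum. There are 2^10 = 1024 states.
Each crossing splits two ways (0=vertical, 1=horizontal). The state's weight is A^(#A-smoothings - #B-smoothings) * d^(loops - 1).
Tabulate the states by total A-exponent and number of loops L (A-exp: L × count):
  A^10: L=7 ×1
  A^8: L=6 ×10
  A^6: L=5 ×44, L=7 ×1
  A^4: L=4 ×110, L=6 ×10
  A^2: L=3 ×166, L=5 ×44
  A^0: L=2 ×144, L=4 ×106, L=6 ×2
  A^-2: L=1 ×57, L=3 ×140, L=5 ×13
  A^-4: L=2 ×91, L=4 ×28, L=6 ×1
  A^-6: L=1 ×16, L=3 ×26, L=5 ×3
  A^-8: L=2 ×7, L=4 ×3
  A^-10: L=3 ×1
Each group contributes A^e * Σ count * d^(L-1):
Powers of d = -A^2 - A^-2: d^2 = A^4 + 2 + A^-4; d^3 = -A^6 - 3*A^2 - 3*A^-2 - A^-6; d^4 = A^8 + 4*A^4 + 6 + 4*A^-4 + A^-8; d^5 = -A^10 - 5*A^6 - 10*A^2 - 10*A^-2 - 5*A^-6 - A^-10; d^6 = A^12 + 6*A^8 + 15*A^4 + 20 + 15*A^-4 + 6*A^-8 + A^-12.
  A^10 * (d^6) = A^22 + 6*A^18 + 15*A^14 + 20*A^10 + 15*A^6 + 6*A^2 + A^-2
  A^8 * (10*d^5) = -10*A^18 - 50*A^14 - 100*A^10 - 100*A^6 - 50*A^2 - 10*A^-2
  A^6 * (44*d^4 + d^6) = A^18 + 50*A^14 + 191*A^10 + 284*A^6 + 191*A^2 + 50*A^-2 + A^-6
  A^4 * (110*d^3 + 10*d^5) = -10*A^14 - 160*A^10 - 430*A^6 - 430*A^2 - 160*A^-2 - 10*A^-6
  A^2 * (166*d^2 + 44*d^4) = 44*A^10 + 342*A^6 + 596*A^2 + 342*A^-2 + 44*A^-6
  A^0 * (144*d + 106*d^3 + 2*d^5) = -2*A^10 - 116*A^6 - 482*A^2 - 482*A^-2 - 116*A^-6 - 2*A^-10
  A^-2 * (57 + 140*d^2 + 13*d^4) = 13*A^6 + 192*A^2 + 415*A^-2 + 192*A^-6 + 13*A^-10
  A^-4 * (91*d + 28*d^3 + d^5) = -A^6 - 33*A^2 - 185*A^-2 - 185*A^-6 - 33*A^-10 - A^-14
  A^-6 * (16 + 26*d^2 + 3*d^4) = 3*A^2 + 38*A^-2 + 86*A^-6 + 38*A^-10 + 3*A^-14
  A^-8 * (7*d + 3*d^3) = -3*A^-2 - 16*A^-6 - 16*A^-10 - 3*A^-14
  A^-10 * (d^2) = A^-6 + 2*A^-10 + A^-14
Summing the groups: <K> = A^22 - 3*A^18 + 5*A^14 - 7*A^10 + 7*A^6 - 7*A^2 + 6*A^-2 - 3*A^-6 + 2*A^-10
Normalise by the writhe: (-A^3)^(-w) = (-A^3)^(6) = A^18, so f(A) = A^18 * <K> = A^40 - 3*A^36 + 5*A^32 - 7*A^28 + 7*A^24 - 7*A^20 + 6*A^16 - 3*A^12 + 2*A^8.
Substitute A = t^(-1/4), i.e. A^e → t^(-e/4): V(t) = 2*t^-2 - 3*t^-3 + 6*t^-4 - 7*t^-5 + 7*t^-6 - 7*t^-7 + 5*t^-8 - 3*t^-9 + t^-10

Answer: 2*t^-2 - 3*t^-3 + 6*t^-4 - 7*t^-5 + 7*t^-6 - 7*t^-7 + 5*t^-8 - 3*t^-9 + t^-10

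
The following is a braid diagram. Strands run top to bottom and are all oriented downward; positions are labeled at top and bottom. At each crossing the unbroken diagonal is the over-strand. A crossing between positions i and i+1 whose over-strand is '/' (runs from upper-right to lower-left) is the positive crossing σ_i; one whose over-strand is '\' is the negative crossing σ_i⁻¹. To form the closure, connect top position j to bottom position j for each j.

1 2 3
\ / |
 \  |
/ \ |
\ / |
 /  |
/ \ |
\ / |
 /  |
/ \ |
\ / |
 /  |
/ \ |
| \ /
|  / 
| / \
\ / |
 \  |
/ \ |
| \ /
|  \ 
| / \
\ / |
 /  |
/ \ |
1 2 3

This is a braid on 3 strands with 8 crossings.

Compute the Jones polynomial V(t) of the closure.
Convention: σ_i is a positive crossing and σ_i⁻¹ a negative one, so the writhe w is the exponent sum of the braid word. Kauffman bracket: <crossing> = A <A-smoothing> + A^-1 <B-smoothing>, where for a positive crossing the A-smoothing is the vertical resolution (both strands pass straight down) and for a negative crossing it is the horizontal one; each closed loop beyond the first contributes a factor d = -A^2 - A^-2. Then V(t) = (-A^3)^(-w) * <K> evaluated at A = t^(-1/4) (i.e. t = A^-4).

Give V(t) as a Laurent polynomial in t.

Reading the diagram top to bottom ('/'-over between positions i,i+1 = s_i, '\'-over = s_i^-1): braid word = s1^-1 s1 s1 s1 s2 s1^-1 s2^-1 s1.
The presented braid s1^-1 s1 s1 s1 s2 s1^-1 s2^-1 s1 on 3 strands reduces by inverse Markov moves (closure unchanged at each step):
  Deconjugate: the word is γ·β·γ⁻¹ with γ = s1^-1 (prefix) and γ⁻¹ = s1 (suffix); strip both.
Reduced to β = s1 s1 s1 s2 s1^-1 s2^-1 on 3 strands, 6 crossings.
Compute on β:
Braid: s1 s1 s1 s2 s1^-1 s2^-1 on 3 strands, 6 crossings.
Writhe w = (#positive) - (#negative) = 4 - 2 = 2.
Enumerate smoothing states for the bracket polynomial. There are 2^6 = 64 states.
Each crossing splits two ways (0=vertical, 1=horizontal). The state's weight is A^(#A-smoothings - #B-smoothings) * d^(loops - 1).
Tabulate the states by total A-exponent and number of loops L (A-exp: L × count):
  A^6: L=1 ×1
  A^4: L=2 ×6
  A^2: L=1 ×7, L=3 ×8
  A^0: L=2 ×16, L=4 ×4
  A^-2: L=1 ×3, L=3 ×11, L=5 ×1
  A^-4: L=2 ×3, L=4 ×3
  A^-6: L=3 ×1
Each group contributes A^e * Σ count * d^(L-1):
Powers of d = -A^2 - A^-2: d^2 = A^4 + 2 + A^-4; d^3 = -A^6 - 3*A^2 - 3*A^-2 - A^-6; d^4 = A^8 + 4*A^4 + 6 + 4*A^-4 + A^-8.
  A^6 * (1) = A^6
  A^4 * (6*d) = -6*A^6 - 6*A^2
  A^2 * (7 + 8*d^2) = 8*A^6 + 23*A^2 + 8*A^-2
  A^0 * (16*d + 4*d^3) = -4*A^6 - 28*A^2 - 28*A^-2 - 4*A^-6
  A^-2 * (3 + 11*d^2 + d^4) = A^6 + 15*A^2 + 31*A^-2 + 15*A^-6 + A^-10
  A^-4 * (3*d + 3*d^3) = -3*A^2 - 12*A^-2 - 12*A^-6 - 3*A^-10
  A^-6 * (d^2) = A^-2 + 2*A^-6 + A^-10
Summing the groups: <K> = A^2 + A^-6 - A^-10
Normalise by the writhe: (-A^3)^(-w) = (-A^3)^(-2) = A^-6, so f(A) = A^-6 * <K> = A^-4 + A^-12 - A^-16.
Substitute A = t^(-1/4), i.e. A^e → t^(-e/4): V(t) = -t^4 + t^3 + t

Answer: -t^4 + t^3 + t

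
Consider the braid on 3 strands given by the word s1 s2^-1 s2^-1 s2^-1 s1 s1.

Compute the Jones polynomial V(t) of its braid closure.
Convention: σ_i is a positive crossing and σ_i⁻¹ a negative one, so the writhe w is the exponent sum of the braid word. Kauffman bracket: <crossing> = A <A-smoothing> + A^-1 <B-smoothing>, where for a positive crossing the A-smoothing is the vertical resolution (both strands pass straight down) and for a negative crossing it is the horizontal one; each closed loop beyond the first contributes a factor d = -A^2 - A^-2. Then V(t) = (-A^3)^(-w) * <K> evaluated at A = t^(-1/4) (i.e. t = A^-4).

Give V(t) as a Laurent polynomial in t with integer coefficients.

-t^3 + t^2 - t + 3 - t^-1 + t^-2 - t^-3

Derivation:
Braid: s1 s2^-1 s2^-1 s2^-1 s1 s1 on 3 strands, 6 crossings.
Writhe w = (#positive) - (#negative) = 3 - 3 = 0.
Computing the Kauffman bracket via state sum. There are 2^6 = 64 states.
For each crossing: s=0 is the vertical smoothing, s=1 horizontal. Crossing k contributes A^(sign_k * (1 - 2*s_k)); loop factor d = -A^2 - A^-2.
Tabulate the states by total A-exponent and number of loops L (A-exp: L × count):
  A^6: L=4 ×1
  A^4: L=3 ×6
  A^2: L=2 ×12, L=4 ×3
  A^0: L=1 ×9, L=3 ×10, L=5 ×1
  A^-2: L=2 ×12, L=4 ×3
  A^-4: L=3 ×6
  A^-6: L=4 ×1
Each group contributes A^e * Σ count * d^(L-1):
Powers of d = -A^2 - A^-2: d^2 = A^4 + 2 + A^-4; d^3 = -A^6 - 3*A^2 - 3*A^-2 - A^-6; d^4 = A^8 + 4*A^4 + 6 + 4*A^-4 + A^-8.
  A^6 * (d^3) = -A^12 - 3*A^8 - 3*A^4 - 1
  A^4 * (6*d^2) = 6*A^8 + 12*A^4 + 6
  A^2 * (12*d + 3*d^3) = -3*A^8 - 21*A^4 - 21 - 3*A^-4
  A^0 * (9 + 10*d^2 + d^4) = A^8 + 14*A^4 + 35 + 14*A^-4 + A^-8
  A^-2 * (12*d + 3*d^3) = -3*A^4 - 21 - 21*A^-4 - 3*A^-8
  A^-4 * (6*d^2) = 6 + 12*A^-4 + 6*A^-8
  A^-6 * (d^3) = -1 - 3*A^-4 - 3*A^-8 - A^-12
Summing the groups: <K> = -A^12 + A^8 - A^4 + 3 - A^-4 + A^-8 - A^-12
Normalise by the writhe: (-A^3)^(-w) = (-A^3)^(0) = 1, so f(A) = 1 * <K> = -A^12 + A^8 - A^4 + 3 - A^-4 + A^-8 - A^-12.
Substitute A = t^(-1/4), i.e. A^e → t^(-e/4): V(t) = -t^3 + t^2 - t + 3 - t^-1 + t^-2 - t^-3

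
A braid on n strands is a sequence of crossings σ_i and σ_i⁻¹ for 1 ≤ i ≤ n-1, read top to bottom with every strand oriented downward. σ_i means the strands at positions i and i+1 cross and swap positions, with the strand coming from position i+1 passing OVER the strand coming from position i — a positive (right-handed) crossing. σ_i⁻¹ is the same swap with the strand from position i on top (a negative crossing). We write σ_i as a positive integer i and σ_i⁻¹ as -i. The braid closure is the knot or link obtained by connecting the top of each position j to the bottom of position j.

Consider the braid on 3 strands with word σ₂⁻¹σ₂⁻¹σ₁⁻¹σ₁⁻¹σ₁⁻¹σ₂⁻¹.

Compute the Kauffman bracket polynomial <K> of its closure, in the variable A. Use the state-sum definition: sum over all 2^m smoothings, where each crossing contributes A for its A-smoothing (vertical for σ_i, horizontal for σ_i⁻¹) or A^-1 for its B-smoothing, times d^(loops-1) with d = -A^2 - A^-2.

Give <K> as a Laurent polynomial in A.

A^14 - 2*A^10 + A^6 - 2*A^2 + 2*A^-2 + A^-10

Derivation:
Braid: s2^-1 s2^-1 s1^-1 s1^-1 s1^-1 s2^-1 on 3 strands, 6 crossings.
Writhe w = (#positive) - (#negative) = 0 - 6 = -6.
Enumerate smoothing states for the bracket polynomial. There are 2^6 = 64 states.
For each crossing: s=0 is the vertical smoothing, s=1 horizontal. Crossing k contributes A^(sign_k * (1 - 2*s_k)); loop factor d = -A^2 - A^-2.
Tabulate the states by total A-exponent and number of loops L (A-exp: L × count):
  A^6: L=5 ×1
  A^4: L=4 ×6
  A^2: L=3 ×15
  A^0: L=2 ×18, L=4 ×2
  A^-2: L=1 ×9, L=3 ×6
  A^-4: L=2 ×6
  A^-6: L=3 ×1
Each group contributes A^e * Σ count * d^(L-1):
Powers of d = -A^2 - A^-2: d^2 = A^4 + 2 + A^-4; d^3 = -A^6 - 3*A^2 - 3*A^-2 - A^-6; d^4 = A^8 + 4*A^4 + 6 + 4*A^-4 + A^-8.
  A^6 * (d^4) = A^14 + 4*A^10 + 6*A^6 + 4*A^2 + A^-2
  A^4 * (6*d^3) = -6*A^10 - 18*A^6 - 18*A^2 - 6*A^-2
  A^2 * (15*d^2) = 15*A^6 + 30*A^2 + 15*A^-2
  A^0 * (18*d + 2*d^3) = -2*A^6 - 24*A^2 - 24*A^-2 - 2*A^-6
  A^-2 * (9 + 6*d^2) = 6*A^2 + 21*A^-2 + 6*A^-6
  A^-4 * (6*d) = -6*A^-2 - 6*A^-6
  A^-6 * (d^2) = A^-2 + 2*A^-6 + A^-10
Summing the groups: <K> = A^14 - 2*A^10 + A^6 - 2*A^2 + 2*A^-2 + A^-10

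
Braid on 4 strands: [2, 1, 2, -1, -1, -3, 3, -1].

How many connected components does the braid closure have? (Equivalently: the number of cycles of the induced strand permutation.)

Track the strand permutation on 4 strands, starting from identity.
  step 1: s2 swaps positions 2,3 -> [1 3 2 4]
  step 2: s1 swaps positions 1,2 -> [3 1 2 4]
  step 3: s2 swaps positions 2,3 -> [3 2 1 4]
  step 4: s1^-1 swaps positions 1,2 -> [2 3 1 4]
  step 5: s1^-1 swaps positions 1,2 -> [3 2 1 4]
  step 6: s3^-1 swaps positions 3,4 -> [3 2 4 1]
  step 7: s3 swaps positions 3,4 -> [3 2 1 4]
  step 8: s1^-1 swaps positions 1,2 -> [2 3 1 4]
Final permutation (position -> original strand): [2 3 1 4]
Closure components = cycle count of this permutation = 2.

Answer: 2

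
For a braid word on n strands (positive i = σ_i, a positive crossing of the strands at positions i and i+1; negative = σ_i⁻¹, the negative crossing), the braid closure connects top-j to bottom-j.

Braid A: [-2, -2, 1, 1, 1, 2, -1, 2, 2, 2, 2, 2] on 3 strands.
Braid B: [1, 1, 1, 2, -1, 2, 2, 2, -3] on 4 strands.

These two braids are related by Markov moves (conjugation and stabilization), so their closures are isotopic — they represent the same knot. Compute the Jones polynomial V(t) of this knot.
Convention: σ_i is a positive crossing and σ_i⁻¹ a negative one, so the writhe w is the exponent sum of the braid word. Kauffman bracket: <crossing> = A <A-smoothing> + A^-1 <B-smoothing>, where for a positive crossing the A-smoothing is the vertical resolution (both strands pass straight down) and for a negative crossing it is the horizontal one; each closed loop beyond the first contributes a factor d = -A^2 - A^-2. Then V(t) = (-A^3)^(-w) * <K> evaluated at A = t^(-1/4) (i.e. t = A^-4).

Markov-equivalent braids have isotopic closures, hence identical knot invariants. Strip the Markov moves from each word to reach a common short braid β, then compute V(t) once on β.
Braid A: s2^-1 s2^-1 s1 s1 s1 s2 s1^-1 s2 s2 s2 s2 s2 on 3 strands reduces by inverse Markov moves (closure unchanged at each step):
  Deconjugate: the word is γ·β·γ⁻¹ with γ = s2^-1 s2^-1 (prefix) and γ⁻¹ = s2 s2 (suffix); strip both.
Reduced to β = s1 s1 s1 s2 s1^-1 s2 s2 s2 on 3 strands, 8 crossings.
Braid B: s1 s1 s1 s2 s1^-1 s2 s2 s2 s3^-1 on 4 strands reduces by inverse Markov moves (closure unchanged at each step):
  Destabilize: the word has the form β·s3^-1 where s3^-1 occurs only as the final letter (β ∈ B_3); drop it and the last strand → 3 strands.
Reduced to β = s1 s1 s1 s2 s1^-1 s2 s2 s2 on 3 strands, 8 crossings.
Both give the same β = s1 s1 s1 s2 s1^-1 s2 s2 s2 on 3 strands, so one state sum suffices:
Braid: s1 s1 s1 s2 s1^-1 s2 s2 s2 on 3 strands, 8 crossings.
Writhe w = (#positive) - (#negative) = 7 - 1 = 6.
Enumerate smoothing states for the bracket polynomial. There are 2^8 = 256 states.
Smooth each crossing (0=||, 1=⌣⌢); contribution A^(Σ sign_k(1-2s_k)) * d^(L-1).
Tabulate the states by total A-exponent and number of loops L (A-exp: L × count):
  A^8: L=2 ×1
  A^6: L=1 ×4, L=3 ×4
  A^4: L=2 ×25, L=4 ×3
  A^2: L=1 ×21, L=3 ×34, L=5 ×1
  A^0: L=2 ×48, L=4 ×22
  A^-2: L=3 ×49, L=5 ×7
  A^-4: L=4 ×27, L=6 ×1
  A^-6: L=5 ×8
  A^-8: L=6 ×1
Each group contributes A^e * Σ count * d^(L-1):
Powers of d = -A^2 - A^-2: d^2 = A^4 + 2 + A^-4; d^3 = -A^6 - 3*A^2 - 3*A^-2 - A^-6; d^4 = A^8 + 4*A^4 + 6 + 4*A^-4 + A^-8; d^5 = -A^10 - 5*A^6 - 10*A^2 - 10*A^-2 - 5*A^-6 - A^-10.
  A^8 * (d) = -A^10 - A^6
  A^6 * (4 + 4*d^2) = 4*A^10 + 12*A^6 + 4*A^2
  A^4 * (25*d + 3*d^3) = -3*A^10 - 34*A^6 - 34*A^2 - 3*A^-2
  A^2 * (21 + 34*d^2 + d^4) = A^10 + 38*A^6 + 95*A^2 + 38*A^-2 + A^-6
  A^0 * (48*d + 22*d^3) = -22*A^6 - 114*A^2 - 114*A^-2 - 22*A^-6
  A^-2 * (49*d^2 + 7*d^4) = 7*A^6 + 77*A^2 + 140*A^-2 + 77*A^-6 + 7*A^-10
  A^-4 * (27*d^3 + d^5) = -A^6 - 32*A^2 - 91*A^-2 - 91*A^-6 - 32*A^-10 - A^-14
  A^-6 * (8*d^4) = 8*A^2 + 32*A^-2 + 48*A^-6 + 32*A^-10 + 8*A^-14
  A^-8 * (d^5) = -A^2 - 5*A^-2 - 10*A^-6 - 10*A^-10 - 5*A^-14 - A^-18
Summing the groups: <K> = A^10 - A^6 + 3*A^2 - 3*A^-2 + 3*A^-6 - 3*A^-10 + 2*A^-14 - A^-18
Normalise by the writhe: (-A^3)^(-w) = (-A^3)^(-6) = A^-18, so f(A) = A^-18 * <K> = A^-8 - A^-12 + 3*A^-16 - 3*A^-20 + 3*A^-24 - 3*A^-28 + 2*A^-32 - A^-36.
Substitute A = t^(-1/4), i.e. A^e → t^(-e/4): V(t) = -t^9 + 2*t^8 - 3*t^7 + 3*t^6 - 3*t^5 + 3*t^4 - t^3 + t^2

Answer: -t^9 + 2*t^8 - 3*t^7 + 3*t^6 - 3*t^5 + 3*t^4 - t^3 + t^2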